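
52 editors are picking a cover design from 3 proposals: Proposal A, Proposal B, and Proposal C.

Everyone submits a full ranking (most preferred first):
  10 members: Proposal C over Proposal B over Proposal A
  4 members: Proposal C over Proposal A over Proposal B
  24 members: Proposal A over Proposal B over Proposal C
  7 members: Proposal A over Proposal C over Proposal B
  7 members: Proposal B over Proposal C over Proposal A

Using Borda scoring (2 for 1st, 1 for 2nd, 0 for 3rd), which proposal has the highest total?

Proposal A

Proposal A: 10×0 + 4×1 + 24×2 + 7×2 + 7×0 = 66
Proposal B: 10×1 + 4×0 + 24×1 + 7×0 + 7×2 = 48
Proposal C: 10×2 + 4×2 + 24×0 + 7×1 + 7×1 = 42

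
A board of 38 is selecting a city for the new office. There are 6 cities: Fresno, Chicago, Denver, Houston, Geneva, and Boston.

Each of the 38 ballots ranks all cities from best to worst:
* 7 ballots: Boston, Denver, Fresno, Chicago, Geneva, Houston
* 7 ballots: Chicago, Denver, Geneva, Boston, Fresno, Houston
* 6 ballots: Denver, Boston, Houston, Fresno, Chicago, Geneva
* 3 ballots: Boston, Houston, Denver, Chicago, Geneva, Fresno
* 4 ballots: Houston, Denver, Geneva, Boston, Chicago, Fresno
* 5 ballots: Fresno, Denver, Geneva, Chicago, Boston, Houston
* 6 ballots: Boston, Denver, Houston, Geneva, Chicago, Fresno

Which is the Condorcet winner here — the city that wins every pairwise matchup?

Denver vs Fresno: 33–5
Denver vs Chicago: 31–7
Denver vs Houston: 31–7
Denver vs Geneva: 38–0
Denver vs Boston: 22–16
Denver beats every other city.

Denver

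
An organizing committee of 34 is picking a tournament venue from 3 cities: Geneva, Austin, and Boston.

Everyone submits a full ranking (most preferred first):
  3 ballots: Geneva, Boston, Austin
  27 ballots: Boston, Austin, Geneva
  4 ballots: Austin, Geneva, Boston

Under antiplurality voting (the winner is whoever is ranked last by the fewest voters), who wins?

Last-place votes: Geneva 27, Austin 3, Boston 4.

Austin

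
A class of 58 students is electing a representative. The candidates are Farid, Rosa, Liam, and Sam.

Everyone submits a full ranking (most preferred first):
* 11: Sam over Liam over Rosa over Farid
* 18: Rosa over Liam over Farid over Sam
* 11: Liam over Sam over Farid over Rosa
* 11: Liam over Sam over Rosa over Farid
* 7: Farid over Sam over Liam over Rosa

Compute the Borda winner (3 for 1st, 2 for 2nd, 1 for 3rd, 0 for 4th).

Farid: 11×0 + 18×1 + 11×1 + 11×0 + 7×3 = 50
Rosa: 11×1 + 18×3 + 11×0 + 11×1 + 7×0 = 76
Liam: 11×2 + 18×2 + 11×3 + 11×3 + 7×1 = 131
Sam: 11×3 + 18×0 + 11×2 + 11×2 + 7×2 = 91

Liam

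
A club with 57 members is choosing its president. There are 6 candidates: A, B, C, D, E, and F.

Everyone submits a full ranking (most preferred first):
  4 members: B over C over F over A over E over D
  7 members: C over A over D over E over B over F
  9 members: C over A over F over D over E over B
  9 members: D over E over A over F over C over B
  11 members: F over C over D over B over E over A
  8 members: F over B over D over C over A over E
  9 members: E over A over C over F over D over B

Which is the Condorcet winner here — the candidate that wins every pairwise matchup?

C vs A: 39–18
C vs B: 45–12
C vs D: 40–17
C vs E: 39–18
C vs F: 29–28
C beats every other candidate.

C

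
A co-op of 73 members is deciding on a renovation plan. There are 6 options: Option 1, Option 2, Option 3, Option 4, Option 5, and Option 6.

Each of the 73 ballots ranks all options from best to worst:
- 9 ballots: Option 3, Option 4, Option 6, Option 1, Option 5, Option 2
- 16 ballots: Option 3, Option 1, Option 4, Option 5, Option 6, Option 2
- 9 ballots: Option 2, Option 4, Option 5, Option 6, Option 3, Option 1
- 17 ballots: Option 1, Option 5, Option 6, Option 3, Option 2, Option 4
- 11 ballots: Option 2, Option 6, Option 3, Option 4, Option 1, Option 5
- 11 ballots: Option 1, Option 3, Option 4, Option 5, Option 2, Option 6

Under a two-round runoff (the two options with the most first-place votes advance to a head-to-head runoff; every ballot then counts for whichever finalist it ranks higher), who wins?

Option 3

Round 1 first-place votes: Option 1 28, Option 2 20, Option 3 25, Option 4 0, Option 5 0, Option 6 0. Option 1 and Option 3 advance.
Runoff: Option 1 is ranked above Option 3 on 28 ballots, Option 3 above Option 1 on 45.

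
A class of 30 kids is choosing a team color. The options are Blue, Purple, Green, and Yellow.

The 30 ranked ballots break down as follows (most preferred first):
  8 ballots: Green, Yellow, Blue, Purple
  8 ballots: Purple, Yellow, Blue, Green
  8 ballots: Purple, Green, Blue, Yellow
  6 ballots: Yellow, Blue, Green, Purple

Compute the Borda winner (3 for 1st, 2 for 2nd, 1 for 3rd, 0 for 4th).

Blue: 8×1 + 8×1 + 8×1 + 6×2 = 36
Purple: 8×0 + 8×3 + 8×3 + 6×0 = 48
Green: 8×3 + 8×0 + 8×2 + 6×1 = 46
Yellow: 8×2 + 8×2 + 8×0 + 6×3 = 50

Yellow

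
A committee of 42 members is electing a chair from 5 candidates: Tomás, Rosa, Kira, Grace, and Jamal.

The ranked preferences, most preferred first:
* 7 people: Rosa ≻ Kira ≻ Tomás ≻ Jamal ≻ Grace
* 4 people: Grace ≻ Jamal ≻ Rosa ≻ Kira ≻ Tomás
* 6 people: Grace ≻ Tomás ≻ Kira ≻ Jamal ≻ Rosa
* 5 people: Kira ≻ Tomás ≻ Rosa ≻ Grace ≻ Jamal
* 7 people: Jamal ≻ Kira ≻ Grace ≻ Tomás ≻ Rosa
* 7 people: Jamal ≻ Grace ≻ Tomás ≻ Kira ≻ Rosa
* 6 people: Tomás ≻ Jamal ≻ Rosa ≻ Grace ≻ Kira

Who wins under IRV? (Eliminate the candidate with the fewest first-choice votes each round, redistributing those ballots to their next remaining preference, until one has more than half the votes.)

Tomás

Round 1: Tomás 6, Rosa 7, Kira 5, Grace 10, Jamal 14. Kira eliminated.
Round 2: Tomás 11, Rosa 7, Grace 10, Jamal 14. Rosa eliminated.
Round 3: Tomás 18, Grace 10, Jamal 14. Grace eliminated.
Round 4: Tomás 24, Jamal 18. Tomás has a majority (≥22).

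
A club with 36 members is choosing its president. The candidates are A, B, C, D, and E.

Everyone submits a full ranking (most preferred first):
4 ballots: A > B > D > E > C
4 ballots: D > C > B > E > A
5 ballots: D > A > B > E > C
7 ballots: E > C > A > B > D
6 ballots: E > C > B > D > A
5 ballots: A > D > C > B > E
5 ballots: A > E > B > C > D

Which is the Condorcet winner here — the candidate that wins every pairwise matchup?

A

A vs B: 26–10
A vs C: 19–17
A vs D: 21–15
A vs E: 19–17
A beats every other candidate.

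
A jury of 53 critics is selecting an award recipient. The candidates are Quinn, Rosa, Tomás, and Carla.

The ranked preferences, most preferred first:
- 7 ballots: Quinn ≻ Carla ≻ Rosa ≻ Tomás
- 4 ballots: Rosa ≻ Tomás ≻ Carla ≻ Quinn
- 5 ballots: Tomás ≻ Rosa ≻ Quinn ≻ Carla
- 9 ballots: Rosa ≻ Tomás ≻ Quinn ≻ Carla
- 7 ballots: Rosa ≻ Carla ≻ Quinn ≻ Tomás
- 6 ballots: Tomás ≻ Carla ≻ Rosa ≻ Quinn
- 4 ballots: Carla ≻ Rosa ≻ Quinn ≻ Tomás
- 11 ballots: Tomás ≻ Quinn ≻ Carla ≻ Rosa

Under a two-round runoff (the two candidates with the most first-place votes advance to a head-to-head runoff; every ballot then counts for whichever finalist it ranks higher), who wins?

Round 1 first-place votes: Quinn 7, Rosa 20, Tomás 22, Carla 4. Tomás and Rosa advance.
Runoff: Tomás is ranked above Rosa on 22 ballots, Rosa above Tomás on 31.

Rosa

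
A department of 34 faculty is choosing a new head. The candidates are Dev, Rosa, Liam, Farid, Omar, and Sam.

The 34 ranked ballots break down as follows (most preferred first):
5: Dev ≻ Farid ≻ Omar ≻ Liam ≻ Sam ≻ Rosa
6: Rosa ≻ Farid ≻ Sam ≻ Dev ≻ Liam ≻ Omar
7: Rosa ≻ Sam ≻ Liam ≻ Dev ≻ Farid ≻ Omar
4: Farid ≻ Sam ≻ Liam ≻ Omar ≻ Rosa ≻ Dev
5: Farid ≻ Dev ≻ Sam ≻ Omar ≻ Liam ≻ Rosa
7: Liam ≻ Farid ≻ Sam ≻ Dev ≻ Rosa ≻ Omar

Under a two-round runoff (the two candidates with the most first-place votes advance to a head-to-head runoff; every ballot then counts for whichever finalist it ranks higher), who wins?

Farid

Round 1 first-place votes: Dev 5, Rosa 13, Liam 7, Farid 9, Omar 0, Sam 0. Rosa and Farid advance.
Runoff: Rosa is ranked above Farid on 13 ballots, Farid above Rosa on 21.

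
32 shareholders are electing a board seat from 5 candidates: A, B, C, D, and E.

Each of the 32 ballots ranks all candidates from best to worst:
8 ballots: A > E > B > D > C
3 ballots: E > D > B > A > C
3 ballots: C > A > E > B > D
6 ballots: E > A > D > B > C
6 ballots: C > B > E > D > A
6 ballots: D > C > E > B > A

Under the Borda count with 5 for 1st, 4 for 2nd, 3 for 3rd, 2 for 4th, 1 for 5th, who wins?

E

A: 8×5 + 3×2 + 3×4 + 6×4 + 6×1 + 6×1 = 94
B: 8×3 + 3×3 + 3×2 + 6×2 + 6×4 + 6×2 = 87
C: 8×1 + 3×1 + 3×5 + 6×1 + 6×5 + 6×4 = 86
D: 8×2 + 3×4 + 3×1 + 6×3 + 6×2 + 6×5 = 91
E: 8×4 + 3×5 + 3×3 + 6×5 + 6×3 + 6×3 = 122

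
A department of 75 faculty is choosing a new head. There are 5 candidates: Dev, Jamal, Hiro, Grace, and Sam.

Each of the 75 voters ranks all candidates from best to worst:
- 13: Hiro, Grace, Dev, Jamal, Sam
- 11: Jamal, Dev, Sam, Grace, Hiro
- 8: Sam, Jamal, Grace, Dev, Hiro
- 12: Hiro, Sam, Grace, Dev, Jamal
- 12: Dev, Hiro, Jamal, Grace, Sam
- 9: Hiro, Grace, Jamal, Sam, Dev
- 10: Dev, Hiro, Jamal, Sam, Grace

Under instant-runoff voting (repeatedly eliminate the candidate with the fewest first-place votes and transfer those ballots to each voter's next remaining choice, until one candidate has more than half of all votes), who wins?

Round 1: Dev 22, Jamal 11, Hiro 34, Grace 0, Sam 8. Grace eliminated.
Round 2: Dev 22, Jamal 11, Hiro 34, Sam 8. Sam eliminated.
Round 3: Dev 22, Jamal 19, Hiro 34. Jamal eliminated.
Round 4: Dev 41, Hiro 34. Dev has a majority (≥38).

Dev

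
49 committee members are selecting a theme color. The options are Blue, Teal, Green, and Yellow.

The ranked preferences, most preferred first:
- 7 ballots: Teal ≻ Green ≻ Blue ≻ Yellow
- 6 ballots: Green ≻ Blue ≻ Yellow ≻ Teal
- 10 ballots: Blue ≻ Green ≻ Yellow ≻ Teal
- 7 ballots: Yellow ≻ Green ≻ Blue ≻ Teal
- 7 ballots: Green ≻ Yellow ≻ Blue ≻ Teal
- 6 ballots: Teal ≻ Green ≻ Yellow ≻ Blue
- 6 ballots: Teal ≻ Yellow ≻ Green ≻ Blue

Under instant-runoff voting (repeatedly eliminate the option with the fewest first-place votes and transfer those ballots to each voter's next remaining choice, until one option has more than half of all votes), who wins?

Green

Round 1: Blue 10, Teal 19, Green 13, Yellow 7. Yellow eliminated.
Round 2: Blue 10, Teal 19, Green 20. Blue eliminated.
Round 3: Teal 19, Green 30. Green has a majority (≥25).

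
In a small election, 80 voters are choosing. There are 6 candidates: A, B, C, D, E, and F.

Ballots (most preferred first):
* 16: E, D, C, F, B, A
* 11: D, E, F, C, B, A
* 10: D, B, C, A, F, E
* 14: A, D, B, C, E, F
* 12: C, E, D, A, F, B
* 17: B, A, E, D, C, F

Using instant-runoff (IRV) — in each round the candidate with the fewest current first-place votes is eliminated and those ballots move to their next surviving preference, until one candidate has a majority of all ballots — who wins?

E

Round 1: A 14, B 17, C 12, D 21, E 16, F 0. F eliminated.
Round 2: A 14, B 17, C 12, D 21, E 16. C eliminated.
Round 3: A 14, B 17, D 21, E 28. A eliminated.
Round 4: B 17, D 35, E 28. B eliminated.
Round 5: D 35, E 45. E has a majority (≥41).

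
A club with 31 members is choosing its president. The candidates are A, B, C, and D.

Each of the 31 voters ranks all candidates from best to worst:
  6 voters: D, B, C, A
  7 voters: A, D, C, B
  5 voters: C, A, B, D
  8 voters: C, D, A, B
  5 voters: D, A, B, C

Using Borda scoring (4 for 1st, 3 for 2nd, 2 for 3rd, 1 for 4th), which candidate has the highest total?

D

A: 6×1 + 7×4 + 5×3 + 8×2 + 5×3 = 80
B: 6×3 + 7×1 + 5×2 + 8×1 + 5×2 = 53
C: 6×2 + 7×2 + 5×4 + 8×4 + 5×1 = 83
D: 6×4 + 7×3 + 5×1 + 8×3 + 5×4 = 94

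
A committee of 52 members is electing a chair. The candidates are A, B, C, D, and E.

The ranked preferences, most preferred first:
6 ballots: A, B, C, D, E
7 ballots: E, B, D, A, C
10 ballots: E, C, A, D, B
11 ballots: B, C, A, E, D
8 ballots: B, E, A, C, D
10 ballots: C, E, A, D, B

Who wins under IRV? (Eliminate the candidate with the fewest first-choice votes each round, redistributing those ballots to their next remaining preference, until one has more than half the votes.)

E

Round 1: A 6, B 19, C 10, D 0, E 17. D eliminated.
Round 2: A 6, B 19, C 10, E 17. A eliminated.
Round 3: B 25, C 10, E 17. C eliminated.
Round 4: B 25, E 27. E has a majority (≥27).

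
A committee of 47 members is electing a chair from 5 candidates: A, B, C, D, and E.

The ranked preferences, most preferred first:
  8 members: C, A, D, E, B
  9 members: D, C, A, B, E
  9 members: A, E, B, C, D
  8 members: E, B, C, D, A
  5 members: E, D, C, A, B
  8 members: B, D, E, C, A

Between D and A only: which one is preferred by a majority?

D is ranked above A on 30 ballots; A above D on 17.

D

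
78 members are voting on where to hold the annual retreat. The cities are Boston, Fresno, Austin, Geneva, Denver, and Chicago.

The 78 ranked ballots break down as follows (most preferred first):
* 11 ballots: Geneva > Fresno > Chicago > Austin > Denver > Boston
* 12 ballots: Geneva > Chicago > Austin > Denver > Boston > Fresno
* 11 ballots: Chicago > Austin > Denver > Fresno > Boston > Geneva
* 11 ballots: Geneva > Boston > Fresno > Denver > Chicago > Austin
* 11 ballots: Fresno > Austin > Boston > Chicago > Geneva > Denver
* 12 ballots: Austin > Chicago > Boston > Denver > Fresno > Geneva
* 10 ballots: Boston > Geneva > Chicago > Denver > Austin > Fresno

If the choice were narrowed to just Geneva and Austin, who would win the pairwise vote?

Geneva is ranked above Austin on 44 ballots; Austin above Geneva on 34.

Geneva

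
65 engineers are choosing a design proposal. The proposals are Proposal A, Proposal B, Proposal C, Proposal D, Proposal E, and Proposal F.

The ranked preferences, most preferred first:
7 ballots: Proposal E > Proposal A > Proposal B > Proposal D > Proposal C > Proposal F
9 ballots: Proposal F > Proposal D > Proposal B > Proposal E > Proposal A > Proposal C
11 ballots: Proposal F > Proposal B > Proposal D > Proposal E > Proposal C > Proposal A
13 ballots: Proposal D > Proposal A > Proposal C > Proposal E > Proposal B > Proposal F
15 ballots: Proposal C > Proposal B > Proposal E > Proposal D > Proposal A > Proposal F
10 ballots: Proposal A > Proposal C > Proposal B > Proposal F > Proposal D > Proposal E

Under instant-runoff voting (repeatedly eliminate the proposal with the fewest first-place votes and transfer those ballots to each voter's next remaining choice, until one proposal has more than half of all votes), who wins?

Proposal A

Round 1: Proposal A 10, Proposal B 0, Proposal C 15, Proposal D 13, Proposal E 7, Proposal F 20. Proposal B eliminated.
Round 2: Proposal A 10, Proposal C 15, Proposal D 13, Proposal E 7, Proposal F 20. Proposal E eliminated.
Round 3: Proposal A 17, Proposal C 15, Proposal D 13, Proposal F 20. Proposal D eliminated.
Round 4: Proposal A 30, Proposal C 15, Proposal F 20. Proposal C eliminated.
Round 5: Proposal A 45, Proposal F 20. Proposal A has a majority (≥33).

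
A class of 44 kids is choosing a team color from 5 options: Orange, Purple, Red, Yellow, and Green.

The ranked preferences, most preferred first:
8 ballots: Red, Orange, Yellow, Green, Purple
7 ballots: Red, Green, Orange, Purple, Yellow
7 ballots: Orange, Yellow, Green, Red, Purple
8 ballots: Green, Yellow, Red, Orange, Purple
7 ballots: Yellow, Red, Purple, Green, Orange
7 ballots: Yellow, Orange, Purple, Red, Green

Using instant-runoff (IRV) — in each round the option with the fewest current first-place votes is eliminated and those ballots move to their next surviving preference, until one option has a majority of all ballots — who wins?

Round 1: Orange 7, Purple 0, Red 15, Yellow 14, Green 8. Purple eliminated.
Round 2: Orange 7, Red 15, Yellow 14, Green 8. Orange eliminated.
Round 3: Red 15, Yellow 21, Green 8. Green eliminated.
Round 4: Red 15, Yellow 29. Yellow has a majority (≥23).

Yellow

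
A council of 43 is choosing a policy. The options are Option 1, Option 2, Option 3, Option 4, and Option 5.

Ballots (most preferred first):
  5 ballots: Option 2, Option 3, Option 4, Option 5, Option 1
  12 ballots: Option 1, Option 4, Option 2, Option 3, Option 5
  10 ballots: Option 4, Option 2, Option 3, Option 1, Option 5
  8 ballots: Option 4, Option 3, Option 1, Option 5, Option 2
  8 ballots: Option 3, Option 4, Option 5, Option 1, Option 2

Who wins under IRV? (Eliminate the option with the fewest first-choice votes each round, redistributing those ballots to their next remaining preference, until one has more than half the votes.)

Round 1: Option 1 12, Option 2 5, Option 3 8, Option 4 18, Option 5 0. Option 5 eliminated.
Round 2: Option 1 12, Option 2 5, Option 3 8, Option 4 18. Option 2 eliminated.
Round 3: Option 1 12, Option 3 13, Option 4 18. Option 1 eliminated.
Round 4: Option 3 13, Option 4 30. Option 4 has a majority (≥22).

Option 4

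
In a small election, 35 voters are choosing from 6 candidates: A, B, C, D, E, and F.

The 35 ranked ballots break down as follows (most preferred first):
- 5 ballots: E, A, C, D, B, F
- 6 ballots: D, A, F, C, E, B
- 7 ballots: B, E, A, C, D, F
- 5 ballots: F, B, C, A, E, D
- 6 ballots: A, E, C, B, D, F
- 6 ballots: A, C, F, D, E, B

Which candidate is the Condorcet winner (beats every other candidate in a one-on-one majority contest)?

A vs B: 23–12
A vs C: 30–5
A vs D: 29–6
A vs E: 23–12
A vs F: 30–5
A beats every other candidate.

A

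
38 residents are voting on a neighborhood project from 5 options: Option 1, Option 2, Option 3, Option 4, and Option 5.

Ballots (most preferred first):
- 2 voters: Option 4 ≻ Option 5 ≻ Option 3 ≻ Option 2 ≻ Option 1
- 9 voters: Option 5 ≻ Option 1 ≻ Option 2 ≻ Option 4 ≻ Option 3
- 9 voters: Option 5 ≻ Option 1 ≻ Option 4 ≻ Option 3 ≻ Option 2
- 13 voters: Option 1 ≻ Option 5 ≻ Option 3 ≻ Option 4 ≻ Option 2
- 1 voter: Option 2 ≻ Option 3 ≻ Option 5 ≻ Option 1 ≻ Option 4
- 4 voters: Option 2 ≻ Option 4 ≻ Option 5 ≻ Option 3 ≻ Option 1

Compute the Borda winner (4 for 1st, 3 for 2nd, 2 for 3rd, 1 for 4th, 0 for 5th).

Option 1: 2×0 + 9×3 + 9×3 + 13×4 + 1×1 + 4×0 = 107
Option 2: 2×1 + 9×2 + 9×0 + 13×0 + 1×4 + 4×4 = 40
Option 3: 2×2 + 9×0 + 9×1 + 13×2 + 1×3 + 4×1 = 46
Option 4: 2×4 + 9×1 + 9×2 + 13×1 + 1×0 + 4×3 = 60
Option 5: 2×3 + 9×4 + 9×4 + 13×3 + 1×2 + 4×2 = 127

Option 5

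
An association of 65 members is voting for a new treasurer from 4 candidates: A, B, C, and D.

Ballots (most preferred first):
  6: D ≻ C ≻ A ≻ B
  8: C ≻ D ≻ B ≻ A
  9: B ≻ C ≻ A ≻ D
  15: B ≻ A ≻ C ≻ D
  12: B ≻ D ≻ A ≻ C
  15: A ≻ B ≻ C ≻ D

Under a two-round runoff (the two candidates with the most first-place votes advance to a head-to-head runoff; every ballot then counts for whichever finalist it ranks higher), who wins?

Round 1 first-place votes: A 15, B 36, C 8, D 6. B and A advance.
Runoff: B is ranked above A on 44 ballots, A above B on 21.

B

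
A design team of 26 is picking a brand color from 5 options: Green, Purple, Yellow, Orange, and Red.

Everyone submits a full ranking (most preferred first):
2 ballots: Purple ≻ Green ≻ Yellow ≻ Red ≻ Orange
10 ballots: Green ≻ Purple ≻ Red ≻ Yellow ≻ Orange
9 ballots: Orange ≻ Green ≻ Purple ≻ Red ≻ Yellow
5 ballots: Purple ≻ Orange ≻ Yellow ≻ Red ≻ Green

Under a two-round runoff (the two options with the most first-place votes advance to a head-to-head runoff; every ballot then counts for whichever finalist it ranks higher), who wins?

Orange

Round 1 first-place votes: Green 10, Purple 7, Yellow 0, Orange 9, Red 0. Green and Orange advance.
Runoff: Green is ranked above Orange on 12 ballots, Orange above Green on 14.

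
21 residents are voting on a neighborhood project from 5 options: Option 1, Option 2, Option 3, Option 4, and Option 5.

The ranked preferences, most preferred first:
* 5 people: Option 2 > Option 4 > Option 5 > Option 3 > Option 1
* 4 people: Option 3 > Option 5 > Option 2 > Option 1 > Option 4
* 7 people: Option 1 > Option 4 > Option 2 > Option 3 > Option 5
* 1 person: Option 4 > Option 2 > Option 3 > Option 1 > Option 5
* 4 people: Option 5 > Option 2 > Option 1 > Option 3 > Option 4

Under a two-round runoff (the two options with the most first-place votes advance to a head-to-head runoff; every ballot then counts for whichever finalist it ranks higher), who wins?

Option 2

Round 1 first-place votes: Option 1 7, Option 2 5, Option 3 4, Option 4 1, Option 5 4. Option 1 and Option 2 advance.
Runoff: Option 1 is ranked above Option 2 on 7 ballots, Option 2 above Option 1 on 14.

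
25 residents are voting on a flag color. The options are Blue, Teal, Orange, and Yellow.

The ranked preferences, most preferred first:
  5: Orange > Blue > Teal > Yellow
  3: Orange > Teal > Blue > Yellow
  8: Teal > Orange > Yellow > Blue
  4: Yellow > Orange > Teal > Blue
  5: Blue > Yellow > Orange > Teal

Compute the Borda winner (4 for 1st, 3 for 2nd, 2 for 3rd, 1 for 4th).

Orange

Blue: 5×3 + 3×2 + 8×1 + 4×1 + 5×4 = 53
Teal: 5×2 + 3×3 + 8×4 + 4×2 + 5×1 = 64
Orange: 5×4 + 3×4 + 8×3 + 4×3 + 5×2 = 78
Yellow: 5×1 + 3×1 + 8×2 + 4×4 + 5×3 = 55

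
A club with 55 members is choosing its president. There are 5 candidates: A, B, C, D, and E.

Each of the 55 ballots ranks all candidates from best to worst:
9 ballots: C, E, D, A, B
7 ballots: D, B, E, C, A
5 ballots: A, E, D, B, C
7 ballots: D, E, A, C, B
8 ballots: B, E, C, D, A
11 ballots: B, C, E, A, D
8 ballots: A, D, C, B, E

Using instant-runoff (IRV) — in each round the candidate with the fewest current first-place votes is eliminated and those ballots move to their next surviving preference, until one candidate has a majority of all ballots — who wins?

D

Round 1: A 13, B 19, C 9, D 14, E 0. E eliminated.
Round 2: A 13, B 19, C 9, D 14. C eliminated.
Round 3: A 13, B 19, D 23. A eliminated.
Round 4: B 19, D 36. D has a majority (≥28).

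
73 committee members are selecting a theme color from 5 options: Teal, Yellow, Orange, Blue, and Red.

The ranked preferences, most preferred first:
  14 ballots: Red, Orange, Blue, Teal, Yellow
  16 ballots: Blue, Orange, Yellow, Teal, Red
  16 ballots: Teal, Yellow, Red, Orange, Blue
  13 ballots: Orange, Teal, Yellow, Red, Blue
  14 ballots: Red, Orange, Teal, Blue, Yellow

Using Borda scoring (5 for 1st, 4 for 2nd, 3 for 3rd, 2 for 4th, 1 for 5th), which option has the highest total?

Teal: 14×2 + 16×2 + 16×5 + 13×4 + 14×3 = 234
Yellow: 14×1 + 16×3 + 16×4 + 13×3 + 14×1 = 179
Orange: 14×4 + 16×4 + 16×2 + 13×5 + 14×4 = 273
Blue: 14×3 + 16×5 + 16×1 + 13×1 + 14×2 = 179
Red: 14×5 + 16×1 + 16×3 + 13×2 + 14×5 = 230

Orange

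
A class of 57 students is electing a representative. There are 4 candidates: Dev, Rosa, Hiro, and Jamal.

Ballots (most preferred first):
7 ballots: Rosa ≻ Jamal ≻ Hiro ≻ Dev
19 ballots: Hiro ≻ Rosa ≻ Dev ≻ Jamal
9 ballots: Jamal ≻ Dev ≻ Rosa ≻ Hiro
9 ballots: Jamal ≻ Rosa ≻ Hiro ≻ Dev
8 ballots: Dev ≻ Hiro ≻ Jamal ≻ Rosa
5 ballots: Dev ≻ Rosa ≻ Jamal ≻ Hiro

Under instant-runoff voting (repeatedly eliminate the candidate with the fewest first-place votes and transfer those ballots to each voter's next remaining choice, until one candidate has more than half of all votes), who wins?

Jamal

Round 1: Dev 13, Rosa 7, Hiro 19, Jamal 18. Rosa eliminated.
Round 2: Dev 13, Hiro 19, Jamal 25. Dev eliminated.
Round 3: Hiro 27, Jamal 30. Jamal has a majority (≥29).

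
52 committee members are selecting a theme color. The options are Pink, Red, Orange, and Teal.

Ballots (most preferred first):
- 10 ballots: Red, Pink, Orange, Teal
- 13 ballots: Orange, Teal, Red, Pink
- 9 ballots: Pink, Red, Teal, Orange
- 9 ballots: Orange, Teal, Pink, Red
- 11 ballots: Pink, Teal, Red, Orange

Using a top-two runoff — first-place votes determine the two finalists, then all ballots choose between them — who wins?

Round 1 first-place votes: Pink 20, Red 10, Orange 22, Teal 0. Orange and Pink advance.
Runoff: Orange is ranked above Pink on 22 ballots, Pink above Orange on 30.

Pink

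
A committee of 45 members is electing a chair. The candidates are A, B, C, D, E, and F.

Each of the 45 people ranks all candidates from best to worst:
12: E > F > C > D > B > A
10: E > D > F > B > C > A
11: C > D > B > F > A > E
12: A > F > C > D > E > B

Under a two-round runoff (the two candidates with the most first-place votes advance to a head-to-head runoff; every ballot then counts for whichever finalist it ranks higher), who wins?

Round 1 first-place votes: A 12, B 0, C 11, D 0, E 22, F 0. E and A advance.
Runoff: E is ranked above A on 22 ballots, A above E on 23.

A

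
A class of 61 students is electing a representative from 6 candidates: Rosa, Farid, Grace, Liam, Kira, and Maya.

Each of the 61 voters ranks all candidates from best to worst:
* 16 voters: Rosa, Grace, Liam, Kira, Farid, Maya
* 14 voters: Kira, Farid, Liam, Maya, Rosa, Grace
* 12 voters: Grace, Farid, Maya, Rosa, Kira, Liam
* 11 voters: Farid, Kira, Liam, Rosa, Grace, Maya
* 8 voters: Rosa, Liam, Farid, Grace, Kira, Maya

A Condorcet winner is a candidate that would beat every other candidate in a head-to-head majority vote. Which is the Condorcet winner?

Farid

Farid vs Rosa: 37–24
Farid vs Grace: 33–28
Farid vs Liam: 37–24
Farid vs Kira: 31–30
Farid vs Maya: 61–0
Farid beats every other candidate.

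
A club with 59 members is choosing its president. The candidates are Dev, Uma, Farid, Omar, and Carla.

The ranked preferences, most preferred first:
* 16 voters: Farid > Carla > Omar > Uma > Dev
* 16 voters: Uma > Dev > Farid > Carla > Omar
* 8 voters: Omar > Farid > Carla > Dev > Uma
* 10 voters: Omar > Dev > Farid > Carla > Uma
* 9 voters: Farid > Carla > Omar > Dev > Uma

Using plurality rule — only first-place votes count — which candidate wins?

First-place votes: Dev 0, Uma 16, Farid 25, Omar 18, Carla 0.

Farid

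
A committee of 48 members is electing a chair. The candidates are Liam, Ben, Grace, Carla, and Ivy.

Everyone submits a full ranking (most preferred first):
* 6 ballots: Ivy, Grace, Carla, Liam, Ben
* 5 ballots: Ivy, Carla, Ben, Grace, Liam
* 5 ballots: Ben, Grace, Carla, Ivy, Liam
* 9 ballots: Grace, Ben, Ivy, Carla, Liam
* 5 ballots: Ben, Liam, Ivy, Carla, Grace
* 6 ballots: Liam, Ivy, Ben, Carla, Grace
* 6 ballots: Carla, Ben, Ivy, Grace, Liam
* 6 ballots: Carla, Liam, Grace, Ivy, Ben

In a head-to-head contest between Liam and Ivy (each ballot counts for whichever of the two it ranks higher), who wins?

Ivy

Liam is ranked above Ivy on 17 ballots; Ivy above Liam on 31.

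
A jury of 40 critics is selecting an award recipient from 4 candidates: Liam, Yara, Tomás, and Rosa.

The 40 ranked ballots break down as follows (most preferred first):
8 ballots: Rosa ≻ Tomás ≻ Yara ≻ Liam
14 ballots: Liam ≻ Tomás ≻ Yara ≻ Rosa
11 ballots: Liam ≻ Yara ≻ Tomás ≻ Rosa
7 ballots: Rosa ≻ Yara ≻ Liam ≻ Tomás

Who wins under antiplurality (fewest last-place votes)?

Yara

Last-place votes: Liam 8, Yara 0, Tomás 7, Rosa 25.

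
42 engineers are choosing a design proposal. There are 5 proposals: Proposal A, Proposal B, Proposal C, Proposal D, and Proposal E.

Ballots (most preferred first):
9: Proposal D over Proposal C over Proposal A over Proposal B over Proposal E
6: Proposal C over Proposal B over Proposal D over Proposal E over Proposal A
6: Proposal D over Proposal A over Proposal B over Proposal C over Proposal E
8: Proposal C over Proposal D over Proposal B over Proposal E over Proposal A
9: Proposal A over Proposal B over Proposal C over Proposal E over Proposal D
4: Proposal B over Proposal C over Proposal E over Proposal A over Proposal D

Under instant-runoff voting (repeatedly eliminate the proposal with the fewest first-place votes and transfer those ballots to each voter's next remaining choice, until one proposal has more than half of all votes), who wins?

Round 1: Proposal A 9, Proposal B 4, Proposal C 14, Proposal D 15, Proposal E 0. Proposal E eliminated.
Round 2: Proposal A 9, Proposal B 4, Proposal C 14, Proposal D 15. Proposal B eliminated.
Round 3: Proposal A 9, Proposal C 18, Proposal D 15. Proposal A eliminated.
Round 4: Proposal C 27, Proposal D 15. Proposal C has a majority (≥22).

Proposal C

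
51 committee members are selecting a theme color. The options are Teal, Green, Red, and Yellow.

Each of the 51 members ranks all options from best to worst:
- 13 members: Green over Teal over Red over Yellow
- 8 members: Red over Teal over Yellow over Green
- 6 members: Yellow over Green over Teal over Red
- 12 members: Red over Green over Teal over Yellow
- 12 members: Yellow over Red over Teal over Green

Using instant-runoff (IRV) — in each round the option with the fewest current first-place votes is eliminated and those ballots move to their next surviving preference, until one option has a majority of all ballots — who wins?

Red

Round 1: Teal 0, Green 13, Red 20, Yellow 18. Teal eliminated.
Round 2: Green 13, Red 20, Yellow 18. Green eliminated.
Round 3: Red 33, Yellow 18. Red has a majority (≥26).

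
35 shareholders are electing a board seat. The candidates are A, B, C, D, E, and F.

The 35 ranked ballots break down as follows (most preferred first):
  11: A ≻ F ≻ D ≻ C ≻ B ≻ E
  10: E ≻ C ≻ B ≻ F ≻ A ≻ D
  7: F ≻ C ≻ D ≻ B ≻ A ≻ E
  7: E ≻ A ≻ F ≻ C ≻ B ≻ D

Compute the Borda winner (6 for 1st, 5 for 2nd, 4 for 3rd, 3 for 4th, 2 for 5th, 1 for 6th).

F

A: 11×6 + 10×2 + 7×2 + 7×5 = 135
B: 11×2 + 10×4 + 7×3 + 7×2 = 97
C: 11×3 + 10×5 + 7×5 + 7×3 = 139
D: 11×4 + 10×1 + 7×4 + 7×1 = 89
E: 11×1 + 10×6 + 7×1 + 7×6 = 120
F: 11×5 + 10×3 + 7×6 + 7×4 = 155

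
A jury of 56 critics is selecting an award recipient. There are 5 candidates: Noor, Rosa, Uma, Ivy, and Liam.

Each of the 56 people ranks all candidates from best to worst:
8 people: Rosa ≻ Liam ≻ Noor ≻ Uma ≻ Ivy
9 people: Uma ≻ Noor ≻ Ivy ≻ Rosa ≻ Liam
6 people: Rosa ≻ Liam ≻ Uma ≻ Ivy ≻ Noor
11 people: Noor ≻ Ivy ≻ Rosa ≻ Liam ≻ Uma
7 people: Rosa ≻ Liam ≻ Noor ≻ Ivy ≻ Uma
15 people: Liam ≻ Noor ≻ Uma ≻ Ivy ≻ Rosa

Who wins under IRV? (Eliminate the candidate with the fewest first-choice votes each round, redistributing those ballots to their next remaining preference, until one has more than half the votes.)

Round 1: Noor 11, Rosa 21, Uma 9, Ivy 0, Liam 15. Ivy eliminated.
Round 2: Noor 11, Rosa 21, Uma 9, Liam 15. Uma eliminated.
Round 3: Noor 20, Rosa 21, Liam 15. Liam eliminated.
Round 4: Noor 35, Rosa 21. Noor has a majority (≥29).

Noor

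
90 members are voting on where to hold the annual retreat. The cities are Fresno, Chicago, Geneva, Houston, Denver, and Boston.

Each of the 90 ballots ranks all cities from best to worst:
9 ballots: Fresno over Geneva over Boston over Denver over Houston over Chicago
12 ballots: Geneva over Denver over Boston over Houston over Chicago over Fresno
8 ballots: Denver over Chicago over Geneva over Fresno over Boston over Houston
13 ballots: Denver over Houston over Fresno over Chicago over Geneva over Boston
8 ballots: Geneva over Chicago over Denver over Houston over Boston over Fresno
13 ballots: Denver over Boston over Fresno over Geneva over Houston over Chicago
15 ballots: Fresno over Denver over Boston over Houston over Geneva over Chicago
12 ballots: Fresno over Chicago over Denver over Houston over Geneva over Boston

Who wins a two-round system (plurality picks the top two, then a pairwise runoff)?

Denver

Round 1 first-place votes: Fresno 36, Chicago 0, Geneva 20, Houston 0, Denver 34, Boston 0. Fresno and Denver advance.
Runoff: Fresno is ranked above Denver on 36 ballots, Denver above Fresno on 54.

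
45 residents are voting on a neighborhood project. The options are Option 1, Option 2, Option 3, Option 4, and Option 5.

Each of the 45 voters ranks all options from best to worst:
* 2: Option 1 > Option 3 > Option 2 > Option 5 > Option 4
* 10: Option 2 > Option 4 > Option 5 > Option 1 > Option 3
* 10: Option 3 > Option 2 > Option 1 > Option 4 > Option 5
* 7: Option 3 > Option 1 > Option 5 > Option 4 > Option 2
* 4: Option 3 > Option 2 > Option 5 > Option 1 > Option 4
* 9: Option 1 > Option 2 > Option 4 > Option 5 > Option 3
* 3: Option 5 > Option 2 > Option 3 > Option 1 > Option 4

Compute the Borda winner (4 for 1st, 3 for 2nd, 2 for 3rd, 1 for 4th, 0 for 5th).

Option 2

Option 1: 2×4 + 10×1 + 10×2 + 7×3 + 4×1 + 9×4 + 3×1 = 102
Option 2: 2×2 + 10×4 + 10×3 + 7×0 + 4×3 + 9×3 + 3×3 = 122
Option 3: 2×3 + 10×0 + 10×4 + 7×4 + 4×4 + 9×0 + 3×2 = 96
Option 4: 2×0 + 10×3 + 10×1 + 7×1 + 4×0 + 9×2 + 3×0 = 65
Option 5: 2×1 + 10×2 + 10×0 + 7×2 + 4×2 + 9×1 + 3×4 = 65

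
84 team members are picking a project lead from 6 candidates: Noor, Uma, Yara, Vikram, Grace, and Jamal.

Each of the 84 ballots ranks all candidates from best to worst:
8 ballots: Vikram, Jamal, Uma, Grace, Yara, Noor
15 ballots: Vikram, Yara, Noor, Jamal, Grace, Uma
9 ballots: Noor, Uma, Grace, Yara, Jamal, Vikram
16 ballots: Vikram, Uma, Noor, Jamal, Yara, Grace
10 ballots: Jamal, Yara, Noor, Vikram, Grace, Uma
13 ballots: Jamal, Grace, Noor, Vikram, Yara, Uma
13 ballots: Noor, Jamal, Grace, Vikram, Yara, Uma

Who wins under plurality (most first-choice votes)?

First-place votes: Noor 22, Uma 0, Yara 0, Vikram 39, Grace 0, Jamal 23.

Vikram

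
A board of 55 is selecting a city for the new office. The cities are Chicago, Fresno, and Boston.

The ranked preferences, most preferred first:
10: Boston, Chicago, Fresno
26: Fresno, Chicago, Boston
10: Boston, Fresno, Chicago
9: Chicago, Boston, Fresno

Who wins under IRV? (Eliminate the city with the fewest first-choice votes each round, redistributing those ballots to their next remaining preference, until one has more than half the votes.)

Boston

Round 1: Chicago 9, Fresno 26, Boston 20. Chicago eliminated.
Round 2: Fresno 26, Boston 29. Boston has a majority (≥28).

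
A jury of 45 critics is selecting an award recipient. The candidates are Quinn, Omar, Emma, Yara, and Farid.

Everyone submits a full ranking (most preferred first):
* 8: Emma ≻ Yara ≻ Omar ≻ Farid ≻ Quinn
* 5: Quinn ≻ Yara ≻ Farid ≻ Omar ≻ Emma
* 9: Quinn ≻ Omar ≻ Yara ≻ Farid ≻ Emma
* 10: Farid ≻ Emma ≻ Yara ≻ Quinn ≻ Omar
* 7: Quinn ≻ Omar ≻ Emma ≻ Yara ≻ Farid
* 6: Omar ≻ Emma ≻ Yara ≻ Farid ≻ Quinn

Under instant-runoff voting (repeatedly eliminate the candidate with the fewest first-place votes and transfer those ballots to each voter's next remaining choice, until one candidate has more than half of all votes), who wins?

Round 1: Quinn 21, Omar 6, Emma 8, Yara 0, Farid 10. Yara eliminated.
Round 2: Quinn 21, Omar 6, Emma 8, Farid 10. Omar eliminated.
Round 3: Quinn 21, Emma 14, Farid 10. Farid eliminated.
Round 4: Quinn 21, Emma 24. Emma has a majority (≥23).

Emma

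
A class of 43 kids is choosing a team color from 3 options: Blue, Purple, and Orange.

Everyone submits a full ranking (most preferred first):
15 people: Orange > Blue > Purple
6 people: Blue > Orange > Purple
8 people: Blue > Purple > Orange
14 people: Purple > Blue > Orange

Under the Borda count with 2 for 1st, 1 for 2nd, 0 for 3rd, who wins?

Blue: 15×1 + 6×2 + 8×2 + 14×1 = 57
Purple: 15×0 + 6×0 + 8×1 + 14×2 = 36
Orange: 15×2 + 6×1 + 8×0 + 14×0 = 36

Blue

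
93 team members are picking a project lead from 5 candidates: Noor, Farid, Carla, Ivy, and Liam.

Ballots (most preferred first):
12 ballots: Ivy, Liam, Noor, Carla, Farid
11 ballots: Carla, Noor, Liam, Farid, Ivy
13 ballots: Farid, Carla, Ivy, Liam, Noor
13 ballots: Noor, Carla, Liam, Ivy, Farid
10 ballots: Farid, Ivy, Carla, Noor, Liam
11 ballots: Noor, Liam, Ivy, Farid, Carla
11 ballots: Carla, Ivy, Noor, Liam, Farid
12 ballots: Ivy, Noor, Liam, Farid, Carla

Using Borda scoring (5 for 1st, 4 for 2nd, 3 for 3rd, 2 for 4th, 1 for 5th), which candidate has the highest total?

Noor

Noor: 12×3 + 11×4 + 13×1 + 13×5 + 10×2 + 11×5 + 11×3 + 12×4 = 314
Farid: 12×1 + 11×2 + 13×5 + 13×1 + 10×5 + 11×2 + 11×1 + 12×2 = 219
Carla: 12×2 + 11×5 + 13×4 + 13×4 + 10×3 + 11×1 + 11×5 + 12×1 = 291
Ivy: 12×5 + 11×1 + 13×3 + 13×2 + 10×4 + 11×3 + 11×4 + 12×5 = 313
Liam: 12×4 + 11×3 + 13×2 + 13×3 + 10×1 + 11×4 + 11×2 + 12×3 = 258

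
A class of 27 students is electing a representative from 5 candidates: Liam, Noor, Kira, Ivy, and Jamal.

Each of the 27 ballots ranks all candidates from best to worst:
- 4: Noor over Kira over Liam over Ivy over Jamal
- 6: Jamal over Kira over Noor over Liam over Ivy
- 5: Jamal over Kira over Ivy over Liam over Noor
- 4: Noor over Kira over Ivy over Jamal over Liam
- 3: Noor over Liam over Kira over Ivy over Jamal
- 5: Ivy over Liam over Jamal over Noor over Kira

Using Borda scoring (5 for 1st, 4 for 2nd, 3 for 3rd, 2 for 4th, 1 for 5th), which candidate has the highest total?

Liam: 4×3 + 6×2 + 5×2 + 4×1 + 3×4 + 5×4 = 70
Noor: 4×5 + 6×3 + 5×1 + 4×5 + 3×5 + 5×2 = 88
Kira: 4×4 + 6×4 + 5×4 + 4×4 + 3×3 + 5×1 = 90
Ivy: 4×2 + 6×1 + 5×3 + 4×3 + 3×2 + 5×5 = 72
Jamal: 4×1 + 6×5 + 5×5 + 4×2 + 3×1 + 5×3 = 85

Kira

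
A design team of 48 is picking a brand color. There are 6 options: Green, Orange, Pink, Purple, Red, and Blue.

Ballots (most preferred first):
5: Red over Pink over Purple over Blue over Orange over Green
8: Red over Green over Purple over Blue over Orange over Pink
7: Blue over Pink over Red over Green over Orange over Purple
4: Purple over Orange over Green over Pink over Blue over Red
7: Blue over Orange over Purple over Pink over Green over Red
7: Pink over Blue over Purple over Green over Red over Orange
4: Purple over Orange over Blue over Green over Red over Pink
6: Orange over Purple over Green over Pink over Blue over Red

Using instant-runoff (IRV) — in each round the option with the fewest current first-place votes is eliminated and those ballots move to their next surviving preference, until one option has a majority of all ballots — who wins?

Purple

Round 1: Green 0, Orange 6, Pink 7, Purple 8, Red 13, Blue 14. Green eliminated.
Round 2: Orange 6, Pink 7, Purple 8, Red 13, Blue 14. Orange eliminated.
Round 3: Pink 7, Purple 14, Red 13, Blue 14. Pink eliminated.
Round 4: Purple 14, Red 13, Blue 21. Red eliminated.
Round 5: Purple 27, Blue 21. Purple has a majority (≥25).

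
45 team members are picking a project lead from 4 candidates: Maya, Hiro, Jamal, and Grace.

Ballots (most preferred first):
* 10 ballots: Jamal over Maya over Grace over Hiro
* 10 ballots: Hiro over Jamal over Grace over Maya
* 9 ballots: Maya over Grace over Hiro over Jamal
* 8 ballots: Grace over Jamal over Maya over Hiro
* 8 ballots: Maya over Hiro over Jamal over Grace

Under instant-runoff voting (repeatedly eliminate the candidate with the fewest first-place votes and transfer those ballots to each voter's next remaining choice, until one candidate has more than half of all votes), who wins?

Jamal

Round 1: Maya 17, Hiro 10, Jamal 10, Grace 8. Grace eliminated.
Round 2: Maya 17, Hiro 10, Jamal 18. Hiro eliminated.
Round 3: Maya 17, Jamal 28. Jamal has a majority (≥23).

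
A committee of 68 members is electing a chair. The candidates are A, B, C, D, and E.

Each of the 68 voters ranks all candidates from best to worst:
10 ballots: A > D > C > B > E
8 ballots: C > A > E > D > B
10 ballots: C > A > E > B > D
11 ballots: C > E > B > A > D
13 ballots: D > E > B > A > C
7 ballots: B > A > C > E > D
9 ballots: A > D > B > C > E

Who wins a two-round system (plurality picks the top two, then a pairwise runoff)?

A

Round 1 first-place votes: A 19, B 7, C 29, D 13, E 0. C and A advance.
Runoff: C is ranked above A on 29 ballots, A above C on 39.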